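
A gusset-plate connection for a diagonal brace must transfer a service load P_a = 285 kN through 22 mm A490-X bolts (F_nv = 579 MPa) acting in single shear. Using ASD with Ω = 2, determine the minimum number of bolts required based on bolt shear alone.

A_b = π·22²/4 = 380.1 mm².
Per-bolt allowable strength R_n/Ω = 579 × 380.1 × 1 / 1000 / 2 = 110 kN.
n ≥ 285 / 110 = 2.59 → use 3 bolts.

3 bolts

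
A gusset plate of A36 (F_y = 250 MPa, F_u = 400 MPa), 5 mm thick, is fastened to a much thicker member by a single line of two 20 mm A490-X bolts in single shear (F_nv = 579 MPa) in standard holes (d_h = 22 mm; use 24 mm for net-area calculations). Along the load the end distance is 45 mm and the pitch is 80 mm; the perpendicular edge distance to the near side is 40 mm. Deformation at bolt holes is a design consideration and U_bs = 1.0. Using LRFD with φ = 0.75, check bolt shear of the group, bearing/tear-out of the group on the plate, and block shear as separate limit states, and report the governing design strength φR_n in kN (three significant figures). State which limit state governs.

Bolt shear: A_b = π·20²/4 = 314.2 mm²; R_n = 579 × 314.2 × 2 × 1 / 1000 = 363.8 kN → 0.75 × 363.8 = 273 kN.
Bearing: edge l_c = 34, r_n = 81.6 kN; interior l_c = 58, r_n = 96 kN; R_n = 81.6 + 1·96 = 177.6 kN → 133 kN.
Block shear: A_gv = 625, A_nv = 445, A_nt = 140 mm²; R_n = min(0.6F_uA_nv, 0.6F_yA_gv) + U_bs·F_u·A_nt = 149.8 kN → 112 kN.
Block shear governs: 112 kN.

112 kN (block shear governs)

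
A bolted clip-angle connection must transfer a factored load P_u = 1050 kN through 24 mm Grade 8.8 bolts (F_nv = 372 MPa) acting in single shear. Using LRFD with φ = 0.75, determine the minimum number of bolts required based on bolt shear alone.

A_b = π·24²/4 = 452.4 mm².
Per-bolt design strength φR_n = 0.75 × 372 × 452.4 × 1 / 1000 = 126.2 kN.
n ≥ 1050 / 126.2 = 8.319 → use 9 bolts.

9 bolts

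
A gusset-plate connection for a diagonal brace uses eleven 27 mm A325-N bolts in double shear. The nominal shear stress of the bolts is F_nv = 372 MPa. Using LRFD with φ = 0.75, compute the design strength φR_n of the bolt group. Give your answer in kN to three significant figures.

3510 kN

A_b = π × 27² / 4 = 572.6 mm².
R_n = F_nv · A_b · n · n_s = 372 × 572.6 × 11 × 2 / 1000 = 4686 kN.
Design strength φR_n = 0.75 × 4686 = 3510 kN.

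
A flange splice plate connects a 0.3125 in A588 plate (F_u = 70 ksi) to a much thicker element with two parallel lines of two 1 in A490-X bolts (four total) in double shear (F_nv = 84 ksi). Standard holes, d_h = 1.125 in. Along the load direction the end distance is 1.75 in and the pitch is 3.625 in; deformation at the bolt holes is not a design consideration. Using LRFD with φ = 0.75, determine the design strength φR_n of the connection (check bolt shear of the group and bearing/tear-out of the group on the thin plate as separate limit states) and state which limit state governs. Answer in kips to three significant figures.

157 kips (bearing governs)

Bolt shear: A_b = π·1²/4 = 0.7854 in²; R_n = 84 × 0.7854 × 4 × 2 = 527.8 kips → 0.75 × 527.8 = 396 kips.
Bearing (1.5 l_c t F_u ≤ 3.0 d t F_u): upper limit = 3.0·1·0.3125·70 = 65.62 kips.
  Edge l_c = 1.75 − 1.125/2 = 1.188 → r_n = 38.96 kips; interior l_c = 3.625 − 1.125 = 2.5 → r_n = 65.62 kips.
  R_n,bearing = 2·38.96 + 2·65.62 = 209.2 kips → 0.75 × 209.2 = 157 kips.
Bearing governs: 157 kips.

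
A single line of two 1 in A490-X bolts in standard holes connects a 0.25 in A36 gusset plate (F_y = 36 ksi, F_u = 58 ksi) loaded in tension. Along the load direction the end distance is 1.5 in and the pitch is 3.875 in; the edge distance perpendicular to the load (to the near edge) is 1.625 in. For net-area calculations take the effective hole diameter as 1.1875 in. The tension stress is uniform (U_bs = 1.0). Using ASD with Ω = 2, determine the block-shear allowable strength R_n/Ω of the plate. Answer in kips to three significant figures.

22 kips

Shear plane L_v = 1.5 + 1·3.875 = 5.375 in; A_gv = 5.375 × 0.25 = 1.344 in².
A_nv = (5.375 − 1.5·1.1875) × 0.25 = 0.8984 in².
A_nt = (1.625 − 0.5·1.1875) × 0.25 = 0.2578 in².
0.6 F_u A_nv = 31.27 kips; 0.6 F_y A_gv = 29.02 kips → shear yielding governs the shear term.
R_n = 29.02 + 1.0 × 58 × 0.2578 = 43.98 kips.
Allowable strength R_n/Ω = 43.98 / 2 = 22 kips.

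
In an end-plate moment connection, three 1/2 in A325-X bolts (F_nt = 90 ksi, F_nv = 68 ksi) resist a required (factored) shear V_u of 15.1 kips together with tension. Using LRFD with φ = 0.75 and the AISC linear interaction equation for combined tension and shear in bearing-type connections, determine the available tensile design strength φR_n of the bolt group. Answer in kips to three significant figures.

A_b = π·0.5²/4 = 0.1963 in²; f_rv = 15.1 / (3 × 0.1963) = 25.63 ksi.
F'_nt = 1.3 F_nt − (F_nt / φF_nv) f_rv = 1.3·90 − (90/(0.75·68))·25.63 = 71.76 ksi, capped at F_nt → F'_nt = 71.76 ksi.
R_n = F'_nt · A_b · n = 71.76 × 0.1963 × 3 = 42.27 kips.
Design strength φR_n = 0.75 × 42.27 = 31.7 kips.

31.7 kips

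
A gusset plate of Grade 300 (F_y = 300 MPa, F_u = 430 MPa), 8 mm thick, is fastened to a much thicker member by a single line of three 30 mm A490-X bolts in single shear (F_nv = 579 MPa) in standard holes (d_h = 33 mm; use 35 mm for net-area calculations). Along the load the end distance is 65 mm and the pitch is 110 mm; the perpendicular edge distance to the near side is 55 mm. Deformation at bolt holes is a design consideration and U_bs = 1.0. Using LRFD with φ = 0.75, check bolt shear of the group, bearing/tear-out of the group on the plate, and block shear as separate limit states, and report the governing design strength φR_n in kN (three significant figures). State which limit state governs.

Bolt shear: A_b = π·30²/4 = 706.9 mm²; R_n = 579 × 706.9 × 3 × 1 / 1000 = 1228 kN → 0.75 × 1228 = 921 kN.
Bearing: edge l_c = 48.5, r_n = 200.2 kN; interior l_c = 77, r_n = 247.7 kN; R_n = 200.2 + 2·247.7 = 695.6 kN → 522 kN.
Block shear: A_gv = 2280, A_nv = 1580, A_nt = 300 mm²; R_n = min(0.6F_uA_nv, 0.6F_yA_gv) + U_bs·F_u·A_nt = 536.6 kN → 402 kN.
Block shear governs: 402 kN.

402 kN (block shear governs)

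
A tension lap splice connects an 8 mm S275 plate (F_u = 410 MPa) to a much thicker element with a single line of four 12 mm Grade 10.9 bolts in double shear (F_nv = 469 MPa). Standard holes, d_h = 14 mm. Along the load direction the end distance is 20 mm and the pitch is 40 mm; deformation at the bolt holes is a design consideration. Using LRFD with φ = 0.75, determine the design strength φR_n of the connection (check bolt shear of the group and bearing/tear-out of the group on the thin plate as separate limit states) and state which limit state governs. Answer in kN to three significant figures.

251 kN (bearing governs)

Bolt shear: A_b = π·12²/4 = 113.1 mm²; R_n = 469 × 113.1 × 4 × 2 / 1000 = 424.3 kN → 0.75 × 424.3 = 318 kN.
Bearing (1.2 l_c t F_u ≤ 2.4 d t F_u): upper limit = 2.4·12·8·410 / 1000 = 94.46 kN.
  Edge l_c = 20 − 14/2 = 13 → r_n = 51.17 kN; interior l_c = 40 − 14 = 26 → r_n = 94.46 kN.
  R_n,bearing = 1·51.17 + 3·94.46 = 334.6 kN → 0.75 × 334.6 = 251 kN.
Bearing governs: 251 kN.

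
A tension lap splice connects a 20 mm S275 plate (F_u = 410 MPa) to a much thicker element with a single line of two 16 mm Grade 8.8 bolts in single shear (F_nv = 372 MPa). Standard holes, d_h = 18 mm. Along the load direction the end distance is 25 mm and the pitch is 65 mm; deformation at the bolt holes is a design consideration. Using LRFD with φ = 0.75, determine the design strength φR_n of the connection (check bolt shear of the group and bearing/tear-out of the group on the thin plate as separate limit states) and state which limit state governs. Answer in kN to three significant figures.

Bolt shear: A_b = π·16²/4 = 201.1 mm²; R_n = 372 × 201.1 × 2 × 1 / 1000 = 149.6 kN → 0.75 × 149.6 = 112 kN.
Bearing (1.2 l_c t F_u ≤ 2.4 d t F_u): upper limit = 2.4·16·20·410 / 1000 = 314.9 kN.
  Edge l_c = 25 − 18/2 = 16 → r_n = 157.4 kN; interior l_c = 65 − 18 = 47 → r_n = 314.9 kN.
  R_n,bearing = 1·157.4 + 1·314.9 = 472.3 kN → 0.75 × 472.3 = 354 kN.
Bolt shear governs: 112 kN.

112 kN (bolt shear governs)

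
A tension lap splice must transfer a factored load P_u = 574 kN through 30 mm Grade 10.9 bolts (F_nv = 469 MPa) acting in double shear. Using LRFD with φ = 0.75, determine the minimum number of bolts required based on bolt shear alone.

2 bolts

A_b = π·30²/4 = 706.9 mm².
Per-bolt design strength φR_n = 0.75 × 469 × 706.9 × 2 / 1000 = 497.3 kN.
n ≥ 574 / 497.3 = 1.154 → use 2 bolts.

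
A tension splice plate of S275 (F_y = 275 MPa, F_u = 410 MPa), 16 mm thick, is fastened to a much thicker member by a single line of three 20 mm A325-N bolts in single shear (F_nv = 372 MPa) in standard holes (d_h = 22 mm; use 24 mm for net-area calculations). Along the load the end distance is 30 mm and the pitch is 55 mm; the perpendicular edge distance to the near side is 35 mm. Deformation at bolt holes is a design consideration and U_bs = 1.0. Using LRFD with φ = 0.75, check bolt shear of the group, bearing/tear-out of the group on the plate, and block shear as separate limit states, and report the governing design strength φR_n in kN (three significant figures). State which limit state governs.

263 kN (bolt shear governs)

Bolt shear: A_b = π·20²/4 = 314.2 mm²; R_n = 372 × 314.2 × 3 × 1 / 1000 = 350.6 kN → 0.75 × 350.6 = 263 kN.
Bearing: edge l_c = 19, r_n = 149.6 kN; interior l_c = 33, r_n = 259.8 kN; R_n = 149.6 + 2·259.8 = 669.1 kN → 502 kN.
Block shear: A_gv = 2240, A_nv = 1280, A_nt = 368 mm²; R_n = min(0.6F_uA_nv, 0.6F_yA_gv) + U_bs·F_u·A_nt = 465.8 kN → 349 kN.
Bolt shear governs: 263 kN.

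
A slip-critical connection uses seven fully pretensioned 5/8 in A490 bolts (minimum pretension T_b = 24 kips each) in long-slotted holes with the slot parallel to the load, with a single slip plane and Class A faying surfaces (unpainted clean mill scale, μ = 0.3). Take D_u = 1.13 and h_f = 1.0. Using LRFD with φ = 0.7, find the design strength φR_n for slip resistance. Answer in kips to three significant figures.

39.9 kips

R_n = μ · D_u · h_f · T_b · n_s · n_b = 0.3 × 1.13 × 1.0 × 24 × 1 × 7 = 56.95 kips.
Design strength φR_n = 0.7 × 56.95 = 39.9 kips.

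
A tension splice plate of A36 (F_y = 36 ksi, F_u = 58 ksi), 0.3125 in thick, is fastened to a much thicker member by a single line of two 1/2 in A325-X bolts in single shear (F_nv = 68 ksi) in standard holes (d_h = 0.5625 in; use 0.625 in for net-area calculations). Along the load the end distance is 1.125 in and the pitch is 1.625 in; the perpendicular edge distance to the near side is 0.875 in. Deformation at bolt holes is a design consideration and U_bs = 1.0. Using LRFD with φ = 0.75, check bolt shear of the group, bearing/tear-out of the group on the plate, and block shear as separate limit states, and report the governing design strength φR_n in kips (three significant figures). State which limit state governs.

20 kips (bolt shear governs)

Bolt shear: A_b = π·0.5²/4 = 0.1963 in²; R_n = 68 × 0.1963 × 2 × 1 = 26.7 kips → 0.75 × 26.7 = 20 kips.
Bearing: edge l_c = 0.8438, r_n = 18.35 kips; interior l_c = 1.062, r_n = 21.75 kips; R_n = 18.35 + 1·21.75 = 40.1 kips → 30.1 kips.
Block shear: A_gv = 0.8594, A_nv = 0.5664, A_nt = 0.1758 in²; R_n = min(0.6F_uA_nv, 0.6F_yA_gv) + U_bs·F_u·A_nt = 28.76 kips → 21.6 kips.
Bolt shear governs: 20 kips.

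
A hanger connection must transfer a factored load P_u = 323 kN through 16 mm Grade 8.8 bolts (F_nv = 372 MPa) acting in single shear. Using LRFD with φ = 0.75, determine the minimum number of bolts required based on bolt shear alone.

A_b = π·16²/4 = 201.1 mm².
Per-bolt design strength φR_n = 0.75 × 372 × 201.1 × 1 / 1000 = 56.1 kN.
n ≥ 323 / 56.1 = 5.758 → use 6 bolts.

6 bolts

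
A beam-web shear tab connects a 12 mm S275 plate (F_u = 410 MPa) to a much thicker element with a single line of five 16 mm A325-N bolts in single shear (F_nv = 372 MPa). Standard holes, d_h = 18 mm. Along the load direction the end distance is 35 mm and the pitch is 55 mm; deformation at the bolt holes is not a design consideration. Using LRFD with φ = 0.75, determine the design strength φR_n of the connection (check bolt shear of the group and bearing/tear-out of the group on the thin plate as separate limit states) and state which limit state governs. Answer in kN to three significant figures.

Bolt shear: A_b = π·16²/4 = 201.1 mm²; R_n = 372 × 201.1 × 5 × 1 / 1000 = 374 kN → 0.75 × 374 = 280 kN.
Bearing (1.5 l_c t F_u ≤ 3.0 d t F_u): upper limit = 3.0·16·12·410 / 1000 = 236.2 kN.
  Edge l_c = 35 − 18/2 = 26 → r_n = 191.9 kN; interior l_c = 55 − 18 = 37 → r_n = 236.2 kN.
  R_n,bearing = 1·191.9 + 4·236.2 = 1137 kN → 0.75 × 1137 = 852 kN.
Bolt shear governs: 280 kN.

280 kN (bolt shear governs)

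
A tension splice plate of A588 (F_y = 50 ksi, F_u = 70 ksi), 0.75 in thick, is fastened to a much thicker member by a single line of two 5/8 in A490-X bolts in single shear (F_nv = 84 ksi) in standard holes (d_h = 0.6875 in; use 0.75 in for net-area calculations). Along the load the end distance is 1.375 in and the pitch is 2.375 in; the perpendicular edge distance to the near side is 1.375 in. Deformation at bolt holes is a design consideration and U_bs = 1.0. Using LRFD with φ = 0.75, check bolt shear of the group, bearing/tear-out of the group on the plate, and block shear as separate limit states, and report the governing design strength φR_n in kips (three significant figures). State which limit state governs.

Bolt shear: A_b = π·0.625²/4 = 0.3068 in²; R_n = 84 × 0.3068 × 2 × 1 = 51.54 kips → 0.75 × 51.54 = 38.7 kips.
Bearing: edge l_c = 1.031, r_n = 64.97 kips; interior l_c = 1.688, r_n = 78.75 kips; R_n = 64.97 + 1·78.75 = 143.7 kips → 108 kips.
Block shear: A_gv = 2.812, A_nv = 1.969, A_nt = 0.75 in²; R_n = min(0.6F_uA_nv, 0.6F_yA_gv) + U_bs·F_u·A_nt = 135.2 kips → 101 kips.
Bolt shear governs: 38.7 kips.

38.7 kips (bolt shear governs)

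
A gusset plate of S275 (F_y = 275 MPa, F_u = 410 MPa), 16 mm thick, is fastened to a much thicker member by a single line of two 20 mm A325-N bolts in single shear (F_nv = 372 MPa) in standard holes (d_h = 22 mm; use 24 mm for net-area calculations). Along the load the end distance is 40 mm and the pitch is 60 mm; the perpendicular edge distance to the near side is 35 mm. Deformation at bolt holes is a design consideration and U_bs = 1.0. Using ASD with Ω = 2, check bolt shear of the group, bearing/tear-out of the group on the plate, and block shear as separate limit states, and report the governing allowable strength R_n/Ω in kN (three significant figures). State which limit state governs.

117 kN (bolt shear governs)

Bolt shear: A_b = π·20²/4 = 314.2 mm²; R_n = 372 × 314.2 × 2 × 1 / 1000 = 233.7 kN → 233.7 / 2 = 117 kN.
Bearing: edge l_c = 29, r_n = 228.3 kN; interior l_c = 38, r_n = 299.1 kN; R_n = 228.3 + 1·299.1 = 527.4 kN → 264 kN.
Block shear: A_gv = 1600, A_nv = 1024, A_nt = 368 mm²; R_n = min(0.6F_uA_nv, 0.6F_yA_gv) + U_bs·F_u·A_nt = 402.8 kN → 201 kN.
Bolt shear governs: 117 kN.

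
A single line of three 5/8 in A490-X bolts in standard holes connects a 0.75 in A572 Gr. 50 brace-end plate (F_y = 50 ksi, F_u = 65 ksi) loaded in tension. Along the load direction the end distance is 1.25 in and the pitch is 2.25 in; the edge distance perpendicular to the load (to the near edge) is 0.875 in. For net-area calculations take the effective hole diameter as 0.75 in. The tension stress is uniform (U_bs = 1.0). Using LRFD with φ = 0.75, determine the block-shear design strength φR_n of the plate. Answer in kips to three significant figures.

103 kips

Shear plane L_v = 1.25 + 2·2.25 = 5.75 in; A_gv = 5.75 × 0.75 = 4.312 in².
A_nv = (5.75 − 2.5·0.75) × 0.75 = 2.906 in².
A_nt = (0.875 − 0.5·0.75) × 0.75 = 0.375 in².
0.6 F_u A_nv = 113.3 kips; 0.6 F_y A_gv = 129.4 kips → shear rupture governs the shear term.
R_n = 113.3 + 1.0 × 65 × 0.375 = 137.7 kips.
Design strength φR_n = 0.75 × 137.7 = 103 kips.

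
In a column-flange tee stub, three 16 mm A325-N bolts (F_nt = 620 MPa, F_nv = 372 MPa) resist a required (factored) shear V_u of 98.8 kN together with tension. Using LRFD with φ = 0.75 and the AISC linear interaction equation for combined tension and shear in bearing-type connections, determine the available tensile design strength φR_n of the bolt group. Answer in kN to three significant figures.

200 kN

A_b = π·16²/4 = 201.1 mm²; f_rv = 98.8 × 1000 / (3 × 201.1) = 163.8 MPa.
F'_nt = 1.3 F_nt − (F_nt / φF_nv) f_rv = 1.3·620 − (620/(0.75·372))·163.8 = 442 MPa, capped at F_nt → F'_nt = 442 MPa.
R_n = F'_nt · A_b · n = 442 × 201.1 × 3 / 1000 = 266.6 kN.
Design strength φR_n = 0.75 × 266.6 = 200 kN.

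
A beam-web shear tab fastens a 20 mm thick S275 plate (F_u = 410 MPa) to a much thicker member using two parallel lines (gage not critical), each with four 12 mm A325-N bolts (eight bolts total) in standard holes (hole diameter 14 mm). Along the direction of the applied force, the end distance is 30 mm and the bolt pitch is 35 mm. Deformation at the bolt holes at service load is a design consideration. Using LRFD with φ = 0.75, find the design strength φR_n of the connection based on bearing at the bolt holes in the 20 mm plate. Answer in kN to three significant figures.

1270 kN

Per bolt r_n = 1.2 l_c t F_u ≤ 2.4 d t F_u; upper limit = 2.4 × 12 × 20 × 410 / 1000 = 236.2 kN.
Edge bolt: l_c = 30 − 14/2 = 23 mm → 1.2 × 23 × 20 × 410 / 1000 = 226.3 → r_n = 226.3 kN.
Interior bolts: l_c = 35 − 14 = 21 mm → 1.2 × 21 × 20 × 410 / 1000 = 206.6 → r_n = 206.6 kN.
R_n = 2 × 226.3 + 6 × 206.6 = 1692 kN.
Design strength φR_n = 0.75 × 1692 = 1270 kN.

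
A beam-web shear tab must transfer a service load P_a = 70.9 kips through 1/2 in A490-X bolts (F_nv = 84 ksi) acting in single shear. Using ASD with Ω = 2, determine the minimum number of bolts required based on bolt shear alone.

A_b = π·0.5²/4 = 0.1963 in².
Per-bolt allowable strength R_n/Ω = 84 × 0.1963 × 1 / 2 = 8.247 kips.
n ≥ 70.9 / 8.247 = 8.597 → use 9 bolts.

9 bolts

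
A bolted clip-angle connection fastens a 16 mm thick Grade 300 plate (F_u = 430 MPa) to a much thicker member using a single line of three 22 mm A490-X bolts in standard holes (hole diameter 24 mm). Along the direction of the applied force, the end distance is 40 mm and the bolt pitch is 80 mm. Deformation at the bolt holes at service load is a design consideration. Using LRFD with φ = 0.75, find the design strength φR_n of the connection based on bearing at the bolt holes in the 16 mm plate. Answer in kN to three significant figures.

718 kN

Per bolt r_n = 1.2 l_c t F_u ≤ 2.4 d t F_u; upper limit = 2.4 × 22 × 16 × 430 / 1000 = 363.3 kN.
Edge bolt: l_c = 40 − 24/2 = 28 mm → 1.2 × 28 × 16 × 430 / 1000 = 231.2 → r_n = 231.2 kN.
Interior bolts: l_c = 80 − 24 = 56 mm → 1.2 × 56 × 16 × 430 / 1000 = 462.3 → r_n = 363.3 kN.
R_n = 1 × 231.2 + 2 × 363.3 = 957.7 kN.
Design strength φR_n = 0.75 × 957.7 = 718 kN.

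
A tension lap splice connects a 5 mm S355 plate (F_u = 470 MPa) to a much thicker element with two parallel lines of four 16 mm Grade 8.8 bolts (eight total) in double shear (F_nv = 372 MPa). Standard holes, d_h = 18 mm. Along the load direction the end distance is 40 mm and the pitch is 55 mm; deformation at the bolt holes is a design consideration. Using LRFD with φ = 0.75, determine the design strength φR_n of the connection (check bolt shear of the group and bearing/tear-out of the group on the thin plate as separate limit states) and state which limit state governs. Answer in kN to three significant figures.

Bolt shear: A_b = π·16²/4 = 201.1 mm²; R_n = 372 × 201.1 × 8 × 2 / 1000 = 1197 kN → 0.75 × 1197 = 898 kN.
Bearing (1.2 l_c t F_u ≤ 2.4 d t F_u): upper limit = 2.4·16·5·470 / 1000 = 90.24 kN.
  Edge l_c = 40 − 18/2 = 31 → r_n = 87.42 kN; interior l_c = 55 − 18 = 37 → r_n = 90.24 kN.
  R_n,bearing = 2·87.42 + 6·90.24 = 716.3 kN → 0.75 × 716.3 = 537 kN.
Bearing governs: 537 kN.

537 kN (bearing governs)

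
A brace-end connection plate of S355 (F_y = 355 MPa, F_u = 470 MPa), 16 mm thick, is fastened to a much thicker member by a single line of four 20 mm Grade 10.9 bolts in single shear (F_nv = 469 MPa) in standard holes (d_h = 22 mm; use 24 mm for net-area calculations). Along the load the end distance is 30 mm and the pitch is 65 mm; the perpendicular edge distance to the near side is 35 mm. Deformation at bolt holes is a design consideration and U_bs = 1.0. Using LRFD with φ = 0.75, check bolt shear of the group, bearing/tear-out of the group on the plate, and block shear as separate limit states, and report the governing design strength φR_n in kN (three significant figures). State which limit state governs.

442 kN (bolt shear governs)

Bolt shear: A_b = π·20²/4 = 314.2 mm²; R_n = 469 × 314.2 × 4 × 1 / 1000 = 589.4 kN → 0.75 × 589.4 = 442 kN.
Bearing: edge l_c = 19, r_n = 171.5 kN; interior l_c = 43, r_n = 361 kN; R_n = 171.5 + 3·361 = 1254 kN → 941 kN.
Block shear: A_gv = 3600, A_nv = 2256, A_nt = 368 mm²; R_n = min(0.6F_uA_nv, 0.6F_yA_gv) + U_bs·F_u·A_nt = 809.2 kN → 607 kN.
Bolt shear governs: 442 kN.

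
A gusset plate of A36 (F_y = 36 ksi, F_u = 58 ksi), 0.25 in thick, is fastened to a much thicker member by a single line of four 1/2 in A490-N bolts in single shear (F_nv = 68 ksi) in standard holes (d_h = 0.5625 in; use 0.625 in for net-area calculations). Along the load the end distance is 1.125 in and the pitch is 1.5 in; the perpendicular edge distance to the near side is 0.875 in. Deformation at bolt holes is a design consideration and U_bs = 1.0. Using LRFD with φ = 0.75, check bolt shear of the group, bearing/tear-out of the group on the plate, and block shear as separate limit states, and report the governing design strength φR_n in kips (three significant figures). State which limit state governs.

Bolt shear: A_b = π·0.5²/4 = 0.1963 in²; R_n = 68 × 0.1963 × 4 × 1 = 53.41 kips → 0.75 × 53.41 = 40.1 kips.
Bearing: edge l_c = 0.8438, r_n = 14.68 kips; interior l_c = 0.9375, r_n = 16.31 kips; R_n = 14.68 + 3·16.31 = 63.62 kips → 47.7 kips.
Block shear: A_gv = 1.406, A_nv = 0.8594, A_nt = 0.1406 in²; R_n = min(0.6F_uA_nv, 0.6F_yA_gv) + U_bs·F_u·A_nt = 38.06 kips → 28.5 kips.
Block shear governs: 28.5 kips.

28.5 kips (block shear governs)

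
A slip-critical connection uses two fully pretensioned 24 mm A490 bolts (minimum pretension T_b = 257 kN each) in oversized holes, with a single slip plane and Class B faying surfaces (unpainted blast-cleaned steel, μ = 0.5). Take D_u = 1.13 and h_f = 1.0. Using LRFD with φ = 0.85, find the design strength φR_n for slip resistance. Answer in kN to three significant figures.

R_n = μ · D_u · h_f · T_b · n_s · n_b = 0.5 × 1.13 × 1.0 × 257 × 1 × 2 = 290.4 kN.
Design strength φR_n = 0.85 × 290.4 = 247 kN.

247 kN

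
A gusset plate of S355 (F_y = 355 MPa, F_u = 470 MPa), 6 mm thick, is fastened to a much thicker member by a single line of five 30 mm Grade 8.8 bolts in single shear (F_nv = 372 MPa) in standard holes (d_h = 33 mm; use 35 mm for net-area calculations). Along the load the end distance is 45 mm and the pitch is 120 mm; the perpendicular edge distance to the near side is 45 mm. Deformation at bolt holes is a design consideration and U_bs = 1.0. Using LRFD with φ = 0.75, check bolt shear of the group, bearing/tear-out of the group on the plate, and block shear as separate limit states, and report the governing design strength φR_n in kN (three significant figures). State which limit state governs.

525 kN (block shear governs)

Bolt shear: A_b = π·30²/4 = 706.9 mm²; R_n = 372 × 706.9 × 5 × 1 / 1000 = 1315 kN → 0.75 × 1315 = 986 kN.
Bearing: edge l_c = 28.5, r_n = 96.44 kN; interior l_c = 87, r_n = 203 kN; R_n = 96.44 + 4·203 = 908.6 kN → 681 kN.
Block shear: A_gv = 3150, A_nv = 2205, A_nt = 165 mm²; R_n = min(0.6F_uA_nv, 0.6F_yA_gv) + U_bs·F_u·A_nt = 699.4 kN → 525 kN.
Block shear governs: 525 kN.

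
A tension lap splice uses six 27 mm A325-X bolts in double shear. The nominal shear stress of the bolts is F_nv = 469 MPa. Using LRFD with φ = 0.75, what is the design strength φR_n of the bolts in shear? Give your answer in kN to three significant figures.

A_b = π × 27² / 4 = 572.6 mm².
R_n = F_nv · A_b · n · n_s = 469 × 572.6 × 6 × 2 / 1000 = 3222 kN.
Design strength φR_n = 0.75 × 3222 = 2420 kN.

2420 kN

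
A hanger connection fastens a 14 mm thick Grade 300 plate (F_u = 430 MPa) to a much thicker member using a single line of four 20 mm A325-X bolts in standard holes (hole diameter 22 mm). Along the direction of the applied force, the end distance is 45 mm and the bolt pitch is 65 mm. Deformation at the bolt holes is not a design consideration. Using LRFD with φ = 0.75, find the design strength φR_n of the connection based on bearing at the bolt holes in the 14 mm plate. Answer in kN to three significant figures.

1040 kN

Per bolt r_n = 1.5 l_c t F_u ≤ 3.0 d t F_u; upper limit = 3.0 × 20 × 14 × 430 / 1000 = 361.2 kN.
Edge bolt: l_c = 45 − 22/2 = 34 mm → 1.5 × 34 × 14 × 430 / 1000 = 307 → r_n = 307 kN.
Interior bolts: l_c = 65 − 22 = 43 mm → 1.5 × 43 × 14 × 430 / 1000 = 388.3 → r_n = 361.2 kN.
R_n = 1 × 307 + 3 × 361.2 = 1391 kN.
Design strength φR_n = 0.75 × 1391 = 1040 kN.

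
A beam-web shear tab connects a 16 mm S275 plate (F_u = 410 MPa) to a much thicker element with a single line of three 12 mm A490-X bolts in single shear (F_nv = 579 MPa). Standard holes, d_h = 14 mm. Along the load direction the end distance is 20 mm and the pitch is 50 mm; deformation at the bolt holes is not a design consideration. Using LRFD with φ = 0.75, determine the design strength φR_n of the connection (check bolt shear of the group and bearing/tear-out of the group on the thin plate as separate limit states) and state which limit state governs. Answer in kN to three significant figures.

Bolt shear: A_b = π·12²/4 = 113.1 mm²; R_n = 579 × 113.1 × 3 × 1 / 1000 = 196.5 kN → 0.75 × 196.5 = 147 kN.
Bearing (1.5 l_c t F_u ≤ 3.0 d t F_u): upper limit = 3.0·12·16·410 / 1000 = 236.2 kN.
  Edge l_c = 20 − 14/2 = 13 → r_n = 127.9 kN; interior l_c = 50 − 14 = 36 → r_n = 236.2 kN.
  R_n,bearing = 1·127.9 + 2·236.2 = 600.2 kN → 0.75 × 600.2 = 450 kN.
Bolt shear governs: 147 kN.

147 kN (bolt shear governs)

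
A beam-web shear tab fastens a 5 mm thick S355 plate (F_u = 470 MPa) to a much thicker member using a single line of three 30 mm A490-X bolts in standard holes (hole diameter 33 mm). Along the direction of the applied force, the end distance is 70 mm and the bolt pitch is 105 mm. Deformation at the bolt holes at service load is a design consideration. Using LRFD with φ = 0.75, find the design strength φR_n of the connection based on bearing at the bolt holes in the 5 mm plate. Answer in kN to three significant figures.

Per bolt r_n = 1.2 l_c t F_u ≤ 2.4 d t F_u; upper limit = 2.4 × 30 × 5 × 470 / 1000 = 169.2 kN.
Edge bolt: l_c = 70 − 33/2 = 53.5 mm → 1.2 × 53.5 × 5 × 470 / 1000 = 150.9 → r_n = 150.9 kN.
Interior bolts: l_c = 105 − 33 = 72 mm → 1.2 × 72 × 5 × 470 / 1000 = 203 → r_n = 169.2 kN.
R_n = 1 × 150.9 + 2 × 169.2 = 489.3 kN.
Design strength φR_n = 0.75 × 489.3 = 367 kN.

367 kN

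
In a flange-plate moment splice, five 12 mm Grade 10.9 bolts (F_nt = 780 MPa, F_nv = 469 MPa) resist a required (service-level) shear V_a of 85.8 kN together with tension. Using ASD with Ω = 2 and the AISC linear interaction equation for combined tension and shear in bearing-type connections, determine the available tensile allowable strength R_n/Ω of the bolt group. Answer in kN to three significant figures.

144 kN

A_b = π·12²/4 = 113.1 mm²; f_rv = 85.8 × 1000 / (5 × 113.1) = 151.7 MPa.
F'_nt = 1.3 F_nt − (Ω F_nt / F_nv) f_rv = 1.3·780 − (2·780/469)·151.7 = 509.3 MPa, capped at F_nt → F'_nt = 509.3 MPa.
R_n = F'_nt · A_b · n = 509.3 × 113.1 × 5 / 1000 = 288 kN.
Allowable strength R_n/Ω = 288 / 2 = 144 kN.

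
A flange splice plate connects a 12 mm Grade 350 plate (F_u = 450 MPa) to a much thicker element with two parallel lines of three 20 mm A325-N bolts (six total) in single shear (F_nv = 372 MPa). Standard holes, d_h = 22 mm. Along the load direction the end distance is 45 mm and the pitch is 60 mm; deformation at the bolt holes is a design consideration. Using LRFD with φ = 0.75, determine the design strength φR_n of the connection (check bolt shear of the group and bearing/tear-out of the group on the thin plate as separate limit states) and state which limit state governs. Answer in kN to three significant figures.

Bolt shear: A_b = π·20²/4 = 314.2 mm²; R_n = 372 × 314.2 × 6 × 1 / 1000 = 701.2 kN → 0.75 × 701.2 = 526 kN.
Bearing (1.2 l_c t F_u ≤ 2.4 d t F_u): upper limit = 2.4·20·12·450 / 1000 = 259.2 kN.
  Edge l_c = 45 − 22/2 = 34 → r_n = 220.3 kN; interior l_c = 60 − 22 = 38 → r_n = 246.2 kN.
  R_n,bearing = 2·220.3 + 4·246.2 = 1426 kN → 0.75 × 1426 = 1070 kN.
Bolt shear governs: 526 kN.

526 kN (bolt shear governs)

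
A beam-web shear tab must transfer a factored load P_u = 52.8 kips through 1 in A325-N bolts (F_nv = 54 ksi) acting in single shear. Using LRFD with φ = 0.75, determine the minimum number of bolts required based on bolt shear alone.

A_b = π·1²/4 = 0.7854 in².
Per-bolt design strength φR_n = 0.75 × 54 × 0.7854 × 1 = 31.81 kips.
n ≥ 52.8 / 31.81 = 1.66 → use 2 bolts.

2 bolts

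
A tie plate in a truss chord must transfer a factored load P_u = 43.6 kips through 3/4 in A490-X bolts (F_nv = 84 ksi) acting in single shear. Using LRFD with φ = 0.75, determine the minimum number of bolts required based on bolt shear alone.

A_b = π·0.75²/4 = 0.4418 in².
Per-bolt design strength φR_n = 0.75 × 84 × 0.4418 × 1 = 27.83 kips.
n ≥ 43.6 / 27.83 = 1.567 → use 2 bolts.

2 bolts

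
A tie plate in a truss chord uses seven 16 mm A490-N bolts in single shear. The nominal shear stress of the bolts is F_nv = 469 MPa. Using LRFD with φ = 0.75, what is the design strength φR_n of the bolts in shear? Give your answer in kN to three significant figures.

A_b = π × 16² / 4 = 201.1 mm².
R_n = F_nv · A_b · n · n_s = 469 × 201.1 × 7 × 1 / 1000 = 660.1 kN.
Design strength φR_n = 0.75 × 660.1 = 495 kN.

495 kN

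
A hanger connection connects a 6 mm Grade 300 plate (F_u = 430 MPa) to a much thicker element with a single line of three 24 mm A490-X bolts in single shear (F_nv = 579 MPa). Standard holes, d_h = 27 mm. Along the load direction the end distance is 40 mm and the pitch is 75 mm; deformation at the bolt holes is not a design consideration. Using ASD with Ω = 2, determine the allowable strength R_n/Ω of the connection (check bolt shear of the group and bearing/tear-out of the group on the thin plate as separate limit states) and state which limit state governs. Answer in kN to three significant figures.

Bolt shear: A_b = π·24²/4 = 452.4 mm²; R_n = 579 × 452.4 × 3 × 1 / 1000 = 785.8 kN → 785.8 / 2 = 393 kN.
Bearing (1.5 l_c t F_u ≤ 3.0 d t F_u): upper limit = 3.0·24·6·430 / 1000 = 185.8 kN.
  Edge l_c = 40 − 27/2 = 26.5 → r_n = 102.6 kN; interior l_c = 75 − 27 = 48 → r_n = 185.8 kN.
  R_n,bearing = 1·102.6 + 2·185.8 = 474.1 kN → 474.1 / 2 = 237 kN.
Bearing governs: 237 kN.

237 kN (bearing governs)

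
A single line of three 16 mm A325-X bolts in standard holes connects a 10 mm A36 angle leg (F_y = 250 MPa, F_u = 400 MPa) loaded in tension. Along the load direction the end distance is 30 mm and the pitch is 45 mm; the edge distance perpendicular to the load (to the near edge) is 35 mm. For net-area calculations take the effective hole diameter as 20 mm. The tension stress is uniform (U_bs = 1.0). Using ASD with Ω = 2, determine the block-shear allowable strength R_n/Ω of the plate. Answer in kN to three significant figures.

134 kN

Shear plane L_v = 30 + 2·45 = 120 mm; A_gv = 120 × 10 = 1200 mm².
A_nv = (120 − 2.5·20) × 10 = 700 mm².
A_nt = (35 − 0.5·20) × 10 = 250 mm².
0.6 F_u A_nv = 168 kN; 0.6 F_y A_gv = 180 kN → shear rupture governs the shear term.
R_n = 168 + 1.0 × 400 × 250 / 1000 = 268 kN.
Allowable strength R_n/Ω = 268 / 2 = 134 kN.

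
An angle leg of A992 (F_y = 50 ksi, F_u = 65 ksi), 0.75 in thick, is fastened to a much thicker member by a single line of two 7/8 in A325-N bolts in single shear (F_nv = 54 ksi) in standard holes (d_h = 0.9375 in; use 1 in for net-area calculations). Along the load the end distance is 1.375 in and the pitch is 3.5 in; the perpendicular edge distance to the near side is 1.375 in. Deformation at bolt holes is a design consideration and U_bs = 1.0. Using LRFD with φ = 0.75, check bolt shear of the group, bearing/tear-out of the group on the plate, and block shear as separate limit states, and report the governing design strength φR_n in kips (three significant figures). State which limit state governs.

48.7 kips (bolt shear governs)

Bolt shear: A_b = π·0.875²/4 = 0.6013 in²; R_n = 54 × 0.6013 × 2 × 1 = 64.94 kips → 0.75 × 64.94 = 48.7 kips.
Bearing: edge l_c = 0.9062, r_n = 53.02 kips; interior l_c = 2.562, r_n = 102.4 kips; R_n = 53.02 + 1·102.4 = 155.4 kips → 117 kips.
Block shear: A_gv = 3.656, A_nv = 2.531, A_nt = 0.6562 in²; R_n = min(0.6F_uA_nv, 0.6F_yA_gv) + U_bs·F_u·A_nt = 141.4 kips → 106 kips.
Bolt shear governs: 48.7 kips.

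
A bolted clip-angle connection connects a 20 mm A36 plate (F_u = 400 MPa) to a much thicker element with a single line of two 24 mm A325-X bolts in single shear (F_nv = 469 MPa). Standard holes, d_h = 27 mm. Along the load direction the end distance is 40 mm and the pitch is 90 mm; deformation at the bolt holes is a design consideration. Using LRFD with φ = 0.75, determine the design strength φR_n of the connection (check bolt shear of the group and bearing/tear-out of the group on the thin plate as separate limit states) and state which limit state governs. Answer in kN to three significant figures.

318 kN (bolt shear governs)

Bolt shear: A_b = π·24²/4 = 452.4 mm²; R_n = 469 × 452.4 × 2 × 1 / 1000 = 424.3 kN → 0.75 × 424.3 = 318 kN.
Bearing (1.2 l_c t F_u ≤ 2.4 d t F_u): upper limit = 2.4·24·20·400 / 1000 = 460.8 kN.
  Edge l_c = 40 − 27/2 = 26.5 → r_n = 254.4 kN; interior l_c = 90 − 27 = 63 → r_n = 460.8 kN.
  R_n,bearing = 1·254.4 + 1·460.8 = 715.2 kN → 0.75 × 715.2 = 536 kN.
Bolt shear governs: 318 kN.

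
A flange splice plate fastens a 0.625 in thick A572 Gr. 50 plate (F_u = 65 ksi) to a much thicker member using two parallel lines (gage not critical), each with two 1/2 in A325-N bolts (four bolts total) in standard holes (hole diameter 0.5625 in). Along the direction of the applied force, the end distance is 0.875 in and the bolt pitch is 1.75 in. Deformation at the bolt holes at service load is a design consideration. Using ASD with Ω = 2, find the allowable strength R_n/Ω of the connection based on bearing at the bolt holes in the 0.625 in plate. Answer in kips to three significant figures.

77.7 kips

Per bolt r_n = 1.2 l_c t F_u ≤ 2.4 d t F_u; upper limit = 2.4 × 0.5 × 0.625 × 65 = 48.75 kips.
Edge bolt: l_c = 0.875 − 0.5625/2 = 0.5938 in → 1.2 × 0.5938 × 0.625 × 65 = 28.95 → r_n = 28.95 kips.
Interior bolts: l_c = 1.75 − 0.5625 = 1.188 in → 1.2 × 1.188 × 0.625 × 65 = 57.89 → r_n = 48.75 kips.
R_n = 2 × 28.95 + 2 × 48.75 = 155.4 kips.
Allowable strength R_n/Ω = 155.4 / 2 = 77.7 kips.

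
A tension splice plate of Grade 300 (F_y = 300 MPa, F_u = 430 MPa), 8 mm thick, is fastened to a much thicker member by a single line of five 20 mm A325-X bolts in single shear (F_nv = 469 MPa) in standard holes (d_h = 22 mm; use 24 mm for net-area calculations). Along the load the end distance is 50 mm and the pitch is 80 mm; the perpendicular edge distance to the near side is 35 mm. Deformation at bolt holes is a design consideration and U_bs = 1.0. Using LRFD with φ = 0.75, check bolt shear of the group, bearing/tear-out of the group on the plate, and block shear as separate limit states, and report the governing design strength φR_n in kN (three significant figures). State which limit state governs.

459 kN (block shear governs)

Bolt shear: A_b = π·20²/4 = 314.2 mm²; R_n = 469 × 314.2 × 5 × 1 / 1000 = 736.7 kN → 0.75 × 736.7 = 553 kN.
Bearing: edge l_c = 39, r_n = 161 kN; interior l_c = 58, r_n = 165.1 kN; R_n = 161 + 4·165.1 = 821.5 kN → 616 kN.
Block shear: A_gv = 2960, A_nv = 2096, A_nt = 184 mm²; R_n = min(0.6F_uA_nv, 0.6F_yA_gv) + U_bs·F_u·A_nt = 611.9 kN → 459 kN.
Block shear governs: 459 kN.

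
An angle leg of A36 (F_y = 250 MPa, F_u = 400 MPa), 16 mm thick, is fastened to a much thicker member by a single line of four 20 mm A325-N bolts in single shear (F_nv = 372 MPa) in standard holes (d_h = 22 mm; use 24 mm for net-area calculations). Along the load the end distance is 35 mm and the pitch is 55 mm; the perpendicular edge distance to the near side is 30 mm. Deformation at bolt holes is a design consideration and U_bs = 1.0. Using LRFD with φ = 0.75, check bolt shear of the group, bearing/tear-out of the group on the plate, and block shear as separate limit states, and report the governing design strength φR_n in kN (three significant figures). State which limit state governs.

Bolt shear: A_b = π·20²/4 = 314.2 mm²; R_n = 372 × 314.2 × 4 × 1 / 1000 = 467.5 kN → 0.75 × 467.5 = 351 kN.
Bearing: edge l_c = 24, r_n = 184.3 kN; interior l_c = 33, r_n = 253.4 kN; R_n = 184.3 + 3·253.4 = 944.6 kN → 708 kN.
Block shear: A_gv = 3200, A_nv = 1856, A_nt = 288 mm²; R_n = min(0.6F_uA_nv, 0.6F_yA_gv) + U_bs·F_u·A_nt = 560.6 kN → 420 kN.
Bolt shear governs: 351 kN.

351 kN (bolt shear governs)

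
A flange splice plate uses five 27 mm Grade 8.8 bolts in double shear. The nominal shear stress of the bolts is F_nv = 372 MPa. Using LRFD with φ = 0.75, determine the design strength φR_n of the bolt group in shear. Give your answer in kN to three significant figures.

A_b = π × 27² / 4 = 572.6 mm².
R_n = F_nv · A_b · n · n_s = 372 × 572.6 × 5 × 2 / 1000 = 2130 kN.
Design strength φR_n = 0.75 × 2130 = 1600 kN.

1600 kN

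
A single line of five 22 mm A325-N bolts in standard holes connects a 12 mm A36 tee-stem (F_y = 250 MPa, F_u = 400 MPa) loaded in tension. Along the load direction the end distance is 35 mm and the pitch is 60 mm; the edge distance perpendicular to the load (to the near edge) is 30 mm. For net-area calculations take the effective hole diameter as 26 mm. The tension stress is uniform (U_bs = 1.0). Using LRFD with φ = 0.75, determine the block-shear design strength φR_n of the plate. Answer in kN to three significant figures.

Shear plane L_v = 35 + 4·60 = 275 mm; A_gv = 275 × 12 = 3300 mm².
A_nv = (275 − 4.5·26) × 12 = 1896 mm².
A_nt = (30 − 0.5·26) × 12 = 204 mm².
0.6 F_u A_nv = 455 kN; 0.6 F_y A_gv = 495 kN → shear rupture governs the shear term.
R_n = 455 + 1.0 × 400 × 204 / 1000 = 536.6 kN.
Design strength φR_n = 0.75 × 536.6 = 402 kN.

402 kN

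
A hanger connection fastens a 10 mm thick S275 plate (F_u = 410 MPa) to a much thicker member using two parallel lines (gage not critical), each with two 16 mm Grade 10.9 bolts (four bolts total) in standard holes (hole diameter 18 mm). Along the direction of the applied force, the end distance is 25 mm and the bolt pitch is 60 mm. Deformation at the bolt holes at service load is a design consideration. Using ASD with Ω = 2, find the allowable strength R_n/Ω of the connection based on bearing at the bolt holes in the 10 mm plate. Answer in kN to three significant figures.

Per bolt r_n = 1.2 l_c t F_u ≤ 2.4 d t F_u; upper limit = 2.4 × 16 × 10 × 410 / 1000 = 157.4 kN.
Edge bolt: l_c = 25 − 18/2 = 16 mm → 1.2 × 16 × 10 × 410 / 1000 = 78.72 → r_n = 78.72 kN.
Interior bolts: l_c = 60 − 18 = 42 mm → 1.2 × 42 × 10 × 410 / 1000 = 206.6 → r_n = 157.4 kN.
R_n = 2 × 78.72 + 2 × 157.4 = 472.3 kN.
Allowable strength R_n/Ω = 472.3 / 2 = 236 kN.

236 kN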